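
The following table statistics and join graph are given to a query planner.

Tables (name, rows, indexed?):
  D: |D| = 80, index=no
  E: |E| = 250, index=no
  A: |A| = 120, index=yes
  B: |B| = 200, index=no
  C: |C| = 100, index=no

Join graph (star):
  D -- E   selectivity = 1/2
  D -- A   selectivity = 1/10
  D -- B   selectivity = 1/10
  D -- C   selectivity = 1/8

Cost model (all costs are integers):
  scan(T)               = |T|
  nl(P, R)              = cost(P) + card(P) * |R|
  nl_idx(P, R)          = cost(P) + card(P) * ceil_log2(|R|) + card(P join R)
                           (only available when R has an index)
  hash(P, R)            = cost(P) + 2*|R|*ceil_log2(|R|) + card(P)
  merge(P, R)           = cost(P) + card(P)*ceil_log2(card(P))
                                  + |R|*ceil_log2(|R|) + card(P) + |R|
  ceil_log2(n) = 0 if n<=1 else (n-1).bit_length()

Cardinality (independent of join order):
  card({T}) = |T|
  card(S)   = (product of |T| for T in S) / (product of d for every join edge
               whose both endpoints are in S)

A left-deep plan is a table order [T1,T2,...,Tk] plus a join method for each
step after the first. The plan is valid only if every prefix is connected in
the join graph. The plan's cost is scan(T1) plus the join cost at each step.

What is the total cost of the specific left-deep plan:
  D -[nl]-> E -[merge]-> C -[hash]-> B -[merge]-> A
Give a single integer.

step 1: scan D: cost=80, card=80
step 2: join E via nl
    card(P join E) = 80*250/(2) = 10000
    cost = 80 + 80*250 = 20080
step 3: join C via merge
    card(P join C) = 10000*100/(8) = 125000
    cost = 20080 + 10000*14 + 100*7 + 10000 + 100 = 170880
step 4: join B via hash
    card(P join B) = 125000*200/(10) = 2500000
    cost = 170880 + 2*200*8 + 125000 = 299080
step 5: join A via merge
    card(P join A) = 2500000*120/(10) = 30000000
    cost = 299080 + 2500000*22 + 120*7 + 2500000 + 120 = 57800040

57800040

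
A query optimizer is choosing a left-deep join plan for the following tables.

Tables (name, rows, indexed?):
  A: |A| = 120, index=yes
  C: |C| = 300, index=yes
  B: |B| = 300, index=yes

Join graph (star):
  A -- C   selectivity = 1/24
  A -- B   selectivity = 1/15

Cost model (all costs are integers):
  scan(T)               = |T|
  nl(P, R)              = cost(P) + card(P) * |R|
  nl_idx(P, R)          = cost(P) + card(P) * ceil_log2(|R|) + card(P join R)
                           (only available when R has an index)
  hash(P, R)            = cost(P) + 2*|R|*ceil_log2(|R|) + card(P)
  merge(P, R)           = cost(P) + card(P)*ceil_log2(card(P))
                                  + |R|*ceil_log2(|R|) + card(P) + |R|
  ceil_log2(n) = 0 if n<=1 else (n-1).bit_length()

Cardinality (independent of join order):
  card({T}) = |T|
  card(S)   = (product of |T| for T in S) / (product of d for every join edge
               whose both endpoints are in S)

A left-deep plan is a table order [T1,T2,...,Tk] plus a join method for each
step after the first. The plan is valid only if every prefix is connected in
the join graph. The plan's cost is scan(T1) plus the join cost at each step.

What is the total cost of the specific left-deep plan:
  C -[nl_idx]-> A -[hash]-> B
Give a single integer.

10800

step 1: scan C: cost=300, card=300
step 2: join A via nl_idx
    card(P join A) = 300*120/(24) = 1500
    cost = 300 + 300*7 + 1500 = 3900
step 3: join B via hash
    card(P join B) = 1500*300/(15) = 30000
    cost = 3900 + 2*300*9 + 1500 = 10800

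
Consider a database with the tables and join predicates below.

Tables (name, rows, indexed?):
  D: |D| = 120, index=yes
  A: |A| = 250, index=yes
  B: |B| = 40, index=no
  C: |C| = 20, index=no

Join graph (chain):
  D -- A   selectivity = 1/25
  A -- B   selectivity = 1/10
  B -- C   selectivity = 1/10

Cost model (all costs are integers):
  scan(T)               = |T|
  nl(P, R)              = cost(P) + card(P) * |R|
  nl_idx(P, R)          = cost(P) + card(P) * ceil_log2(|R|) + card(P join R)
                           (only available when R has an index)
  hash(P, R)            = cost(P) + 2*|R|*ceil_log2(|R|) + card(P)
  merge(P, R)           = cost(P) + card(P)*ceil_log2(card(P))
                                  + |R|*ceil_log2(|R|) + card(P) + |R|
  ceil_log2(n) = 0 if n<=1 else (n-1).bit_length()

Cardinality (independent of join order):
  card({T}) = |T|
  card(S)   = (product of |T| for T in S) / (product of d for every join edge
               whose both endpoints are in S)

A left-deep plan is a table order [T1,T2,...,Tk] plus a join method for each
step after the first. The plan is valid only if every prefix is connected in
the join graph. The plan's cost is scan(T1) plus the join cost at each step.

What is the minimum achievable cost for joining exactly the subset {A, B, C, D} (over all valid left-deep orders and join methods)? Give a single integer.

Selinger DP over subsets of {A,B,C,D}:
  {D}: scan cost=120, card=120
  {A}: scan cost=250, card=250
  {B}: scan cost=40, card=40
  {C}: scan cost=20, card=20
  {AD}: card=1200; try (D,hash)→2180, (A,nl_idx)→2280, (D,nl_idx)→3200, (A,merge)→3330, (D,merge)→3460, (A,hash)→4240 …(+2); best=2180 via (D,hash)
  {AB}: card=1000; try (B,hash)→980, (A,nl_idx)→1360, (A,merge)→2570, (B,merge)→2780, (A,hash)→4080, (A,nl)→10040 …(+1); best=980 via (B,hash)
  {BC}: card=80; try (C,hash)→280, (B,merge)→420, (C,merge)→440, (B,hash)→520, (B,nl)→820, (C,nl)→840; best=280 via (C,hash)
  {ABD}: card=4800; try (D,hash)→3660, (B,hash)→3860, (D,nl_idx)→12780, (D,merge)→12940, (B,merge)→16860, (B,nl)→50180 …(+1); best=3660 via (D,hash)
  {ABC}: card=2000; try (C,hash)→2180, (A,nl_idx)→2920, (A,merge)→3170, (A,hash)→4360, (C,merge)→12100, (A,nl)→20280 …(+1); best=2180 via (C,hash)
  {ABCD}: card=9600; try (D,hash)→5860, (C,hash)→8660, (D,nl_idx)→25780, (D,merge)→27140, (C,merge)→70980, (C,nl)→99660 …(+1); best=5860 via (D,hash)

5860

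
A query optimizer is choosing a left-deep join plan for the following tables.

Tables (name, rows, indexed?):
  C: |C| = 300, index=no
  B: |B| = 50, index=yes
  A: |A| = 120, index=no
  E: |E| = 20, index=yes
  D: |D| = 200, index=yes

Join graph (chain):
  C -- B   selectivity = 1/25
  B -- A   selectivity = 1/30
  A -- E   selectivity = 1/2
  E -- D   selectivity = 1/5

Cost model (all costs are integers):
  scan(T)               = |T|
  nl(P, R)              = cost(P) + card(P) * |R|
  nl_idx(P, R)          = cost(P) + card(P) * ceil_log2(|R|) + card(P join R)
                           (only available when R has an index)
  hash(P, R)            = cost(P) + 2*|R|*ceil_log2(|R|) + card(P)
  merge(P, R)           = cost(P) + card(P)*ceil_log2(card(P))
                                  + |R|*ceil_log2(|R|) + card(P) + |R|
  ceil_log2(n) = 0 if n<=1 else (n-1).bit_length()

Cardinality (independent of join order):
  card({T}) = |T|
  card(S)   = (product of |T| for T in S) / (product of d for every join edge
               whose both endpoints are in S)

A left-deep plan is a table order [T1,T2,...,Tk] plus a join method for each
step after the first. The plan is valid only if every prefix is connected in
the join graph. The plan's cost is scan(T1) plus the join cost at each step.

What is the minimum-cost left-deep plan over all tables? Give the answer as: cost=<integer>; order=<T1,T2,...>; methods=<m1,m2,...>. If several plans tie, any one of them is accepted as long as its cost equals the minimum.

cost=33280; order=C,B,A,E,D; methods=hash,hash,hash,hash

Selinger DP (subsets sized 1..n):
  {C}: scan cost=300, card=300
  {B}: scan cost=50, card=50
  {A}: scan cost=120, card=120
  {E}: scan cost=20, card=20
  {D}: scan cost=200, card=200
  {BC}: card=600; try (B,hash)→1200, (B,nl_idx)→2700, (C,merge)→3400, (B,merge)→3650, (C,hash)→5500, (C,nl)→15050 …(+1); best=1200 via (B,hash)
  {AB}: card=200; try (B,hash)→840, (B,nl_idx)→1040, (A,merge)→1360, (B,merge)→1430, (A,hash)→1780, (A,nl)→6050 …(+1); best=840 via (B,hash)
  {AE}: card=1200; try (E,hash)→440, (A,merge)→1100, (E,merge)→1200, (A,hash)→1720, (E,nl_idx)→1920, (A,nl)→2420 …(+1); best=440 via (E,hash)
  {DE}: card=800; try (E,hash)→600, (D,nl_idx)→980, (D,merge)→1940, (E,nl_idx)→2000, (E,merge)→2120, (D,hash)→3240 …(+2); best=600 via (E,hash)
  {ABC}: card=2400; try (A,hash)→3480, (C,merge)→5640, (C,hash)→6440, (A,merge)→8760, (C,nl)→60840, (A,nl)→73200; best=3480 via (A,hash)
  {ABE}: card=2000; try (E,hash)→1240, (B,hash)→2240, (E,merge)→2760, (E,nl_idx)→3840, (E,nl)→4840, (B,nl_idx)→9640 …(+2); best=1240 via (E,hash)
  {ADE}: card=48000; try (A,hash)→3080, (D,hash)→4840, (A,merge)→10360, (D,merge)→16640, (D,nl_idx)→58040, (A,nl)→96600 …(+1); best=3080 via (A,hash)
  {ABCE}: card=24000; try (E,hash)→6080, (C,hash)→8640, (C,merge)→28240, (E,merge)→34800, (E,nl_idx)→39480, (E,nl)→51480 …(+1); best=6080 via (E,hash)
  {ABDE}: card=80000; try (D,hash)→6440, (D,merge)→27040, (B,hash)→51680, (D,nl_idx)→97240, (B,nl_idx)→371080, (D,nl)→401240 …(+2); best=6440 via (D,hash)
  {ABCDE}: card=960000; try (D,hash)→33280, (C,hash)→91840, (D,merge)→391880, (D,nl_idx)→1158080, (C,merge)→1449440, (D,nl)→4806080 …(+1); best=33280 via (D,hash)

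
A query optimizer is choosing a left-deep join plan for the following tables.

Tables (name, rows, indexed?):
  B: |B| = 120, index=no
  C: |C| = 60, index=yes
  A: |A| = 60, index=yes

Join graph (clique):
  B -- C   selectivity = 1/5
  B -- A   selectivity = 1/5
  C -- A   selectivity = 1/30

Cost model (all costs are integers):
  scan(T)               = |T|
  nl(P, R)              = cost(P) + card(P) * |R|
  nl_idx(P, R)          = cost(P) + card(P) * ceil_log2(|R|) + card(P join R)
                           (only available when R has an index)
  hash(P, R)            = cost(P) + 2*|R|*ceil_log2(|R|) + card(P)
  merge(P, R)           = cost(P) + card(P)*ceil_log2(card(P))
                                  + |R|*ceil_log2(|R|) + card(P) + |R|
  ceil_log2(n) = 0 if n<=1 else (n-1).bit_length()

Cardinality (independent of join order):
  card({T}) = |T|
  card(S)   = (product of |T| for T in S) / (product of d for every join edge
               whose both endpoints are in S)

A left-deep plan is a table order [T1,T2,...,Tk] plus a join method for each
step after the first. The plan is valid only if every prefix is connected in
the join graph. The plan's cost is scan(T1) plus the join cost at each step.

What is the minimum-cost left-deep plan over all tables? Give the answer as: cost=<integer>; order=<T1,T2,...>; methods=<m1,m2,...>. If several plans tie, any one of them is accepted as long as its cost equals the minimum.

Selinger DP (subsets sized 1..n):
  {B}: scan cost=120, card=120
  {C}: scan cost=60, card=60
  {A}: scan cost=60, card=60
  {BC}: card=1440; try (C,hash)→960, (B,merge)→1440, (C,merge)→1500, (B,hash)→1800, (C,nl_idx)→2280, (B,nl)→7260 …(+1); best=960 via (C,hash)
  {AB}: card=1440; try (A,hash)→960, (B,merge)→1440, (A,merge)→1500, (B,hash)→1800, (A,nl_idx)→2280, (B,nl)→7260 …(+1); best=960 via (A,hash)
  {AC}: card=120; try (C,nl_idx)→540, (A,nl_idx)→540, (C,hash)→840, (A,hash)→840, (C,merge)→900, (A,merge)→900 …(+2); best=540 via (C,nl_idx)
  {ABC}: card=576; try (B,hash)→2340, (B,merge)→2460, (C,hash)→3120, (A,hash)→3120, (C,nl_idx)→10176, (A,nl_idx)→10176 …(+5); best=2340 via (B,hash)

cost=2340; order=A,C,B; methods=nl_idx,hash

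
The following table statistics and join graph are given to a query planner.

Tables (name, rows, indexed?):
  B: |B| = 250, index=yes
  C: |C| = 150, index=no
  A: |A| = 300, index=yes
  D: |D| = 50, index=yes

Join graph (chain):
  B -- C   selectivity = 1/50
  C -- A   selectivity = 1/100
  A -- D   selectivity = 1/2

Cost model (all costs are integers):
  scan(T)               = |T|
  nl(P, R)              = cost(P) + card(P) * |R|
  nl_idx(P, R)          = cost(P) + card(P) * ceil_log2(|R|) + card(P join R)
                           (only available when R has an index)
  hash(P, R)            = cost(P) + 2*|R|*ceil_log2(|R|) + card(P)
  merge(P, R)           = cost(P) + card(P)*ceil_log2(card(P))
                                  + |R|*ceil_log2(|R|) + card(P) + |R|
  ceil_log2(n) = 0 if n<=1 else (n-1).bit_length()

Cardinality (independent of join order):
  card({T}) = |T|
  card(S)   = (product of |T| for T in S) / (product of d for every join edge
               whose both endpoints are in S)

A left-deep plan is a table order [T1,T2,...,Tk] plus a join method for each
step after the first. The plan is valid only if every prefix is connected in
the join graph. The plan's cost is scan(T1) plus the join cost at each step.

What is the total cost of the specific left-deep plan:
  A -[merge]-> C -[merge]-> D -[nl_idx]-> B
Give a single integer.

155750

step 1: scan A: cost=300, card=300
step 2: join C via merge
    card(P join C) = 300*150/(100) = 450
    cost = 300 + 300*9 + 150*8 + 300 + 150 = 4650
step 3: join D via merge
    card(P join D) = 450*50/(2) = 11250
    cost = 4650 + 450*9 + 50*6 + 450 + 50 = 9500
step 4: join B via nl_idx
    card(P join B) = 11250*250/(50) = 56250
    cost = 9500 + 11250*8 + 56250 = 155750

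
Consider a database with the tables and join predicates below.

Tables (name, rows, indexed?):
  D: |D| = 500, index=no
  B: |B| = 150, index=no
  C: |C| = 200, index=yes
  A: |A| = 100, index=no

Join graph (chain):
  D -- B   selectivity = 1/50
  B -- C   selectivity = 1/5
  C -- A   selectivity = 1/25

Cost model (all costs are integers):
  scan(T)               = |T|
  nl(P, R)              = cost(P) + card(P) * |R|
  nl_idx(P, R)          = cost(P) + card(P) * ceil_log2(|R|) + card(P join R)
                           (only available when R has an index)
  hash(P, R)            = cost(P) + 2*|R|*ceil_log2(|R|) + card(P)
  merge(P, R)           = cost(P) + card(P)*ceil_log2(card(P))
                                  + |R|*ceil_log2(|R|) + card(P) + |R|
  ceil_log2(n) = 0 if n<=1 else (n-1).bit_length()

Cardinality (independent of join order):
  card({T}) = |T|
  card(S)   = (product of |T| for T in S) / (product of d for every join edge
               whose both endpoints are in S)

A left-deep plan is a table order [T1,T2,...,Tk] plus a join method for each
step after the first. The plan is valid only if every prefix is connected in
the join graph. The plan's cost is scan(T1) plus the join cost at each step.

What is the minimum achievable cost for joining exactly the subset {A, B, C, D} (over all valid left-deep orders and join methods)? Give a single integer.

37900

Selinger DP over subsets of {A,B,C,D}:
  {D}: scan cost=500, card=500
  {B}: scan cost=150, card=150
  {C}: scan cost=200, card=200
  {A}: scan cost=100, card=100
  {BD}: card=1500; try (B,hash)→3400, (D,merge)→6500, (B,merge)→6850, (D,hash)→9300, (D,nl)→75150, (B,nl)→75500; best=3400 via (B,hash)
  {BC}: card=6000; try (B,hash)→2800, (C,merge)→3300, (B,merge)→3350, (C,hash)→3500, (C,nl_idx)→7350, (C,nl)→30150 …(+1); best=2800 via (B,hash)
  {AC}: card=800; try (C,nl_idx)→1700, (A,hash)→1800, (C,merge)→2700, (A,merge)→2800, (C,hash)→3400, (C,nl)→20100 …(+1); best=1700 via (C,nl_idx)
  {BCD}: card=60000; try (C,hash)→8100, (D,hash)→17800, (C,merge)→23200, (C,nl_idx)→75400, (D,merge)→91800, (C,nl)→303400 …(+1); best=8100 via (C,hash)
  {ABC}: card=24000; try (B,hash)→4900, (A,hash)→10200, (B,merge)→11850, (A,merge)→87600, (B,nl)→121700, (A,nl)→602800; best=4900 via (B,hash)
  {ABCD}: card=240000; try (D,hash)→37900, (A,hash)→69500, (D,merge)→393900, (A,merge)→1028900, (A,nl)→6008100, (D,nl)→12004900; best=37900 via (D,hash)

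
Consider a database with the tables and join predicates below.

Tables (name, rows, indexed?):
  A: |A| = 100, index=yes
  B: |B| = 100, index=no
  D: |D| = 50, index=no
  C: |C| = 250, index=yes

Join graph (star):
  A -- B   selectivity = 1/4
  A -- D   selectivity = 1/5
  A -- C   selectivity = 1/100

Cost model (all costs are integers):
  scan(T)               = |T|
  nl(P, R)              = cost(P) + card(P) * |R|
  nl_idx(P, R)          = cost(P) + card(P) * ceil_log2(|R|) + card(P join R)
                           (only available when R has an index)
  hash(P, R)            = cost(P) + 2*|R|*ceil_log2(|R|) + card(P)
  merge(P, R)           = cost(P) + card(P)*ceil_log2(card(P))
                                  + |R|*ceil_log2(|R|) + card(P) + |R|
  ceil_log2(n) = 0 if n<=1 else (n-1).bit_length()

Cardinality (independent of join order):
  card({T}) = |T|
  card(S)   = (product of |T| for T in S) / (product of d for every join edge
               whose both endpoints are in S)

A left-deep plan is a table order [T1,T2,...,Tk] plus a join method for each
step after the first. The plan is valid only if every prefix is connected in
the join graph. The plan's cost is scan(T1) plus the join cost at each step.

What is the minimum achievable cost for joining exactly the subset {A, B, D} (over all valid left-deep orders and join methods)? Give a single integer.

3200

Selinger DP over subsets of {A,B,D}:
  {A}: scan cost=100, card=100
  {B}: scan cost=100, card=100
  {D}: scan cost=50, card=50
  {AB}: card=2500; try (B,hash)→1600, (A,hash)→1600, (B,merge)→1700, (A,merge)→1700, (A,nl_idx)→3300, (B,nl)→10100 …(+1); best=1600 via (B,hash)
  {AD}: card=1000; try (D,hash)→800, (A,merge)→1200, (D,merge)→1250, (A,nl_idx)→1400, (A,hash)→1500, (A,nl)→5050 …(+1); best=800 via (D,hash)
  {ABD}: card=25000; try (B,hash)→3200, (D,hash)→4700, (B,merge)→12600, (D,merge)→34450, (B,nl)→100800, (D,nl)→126600; best=3200 via (B,hash)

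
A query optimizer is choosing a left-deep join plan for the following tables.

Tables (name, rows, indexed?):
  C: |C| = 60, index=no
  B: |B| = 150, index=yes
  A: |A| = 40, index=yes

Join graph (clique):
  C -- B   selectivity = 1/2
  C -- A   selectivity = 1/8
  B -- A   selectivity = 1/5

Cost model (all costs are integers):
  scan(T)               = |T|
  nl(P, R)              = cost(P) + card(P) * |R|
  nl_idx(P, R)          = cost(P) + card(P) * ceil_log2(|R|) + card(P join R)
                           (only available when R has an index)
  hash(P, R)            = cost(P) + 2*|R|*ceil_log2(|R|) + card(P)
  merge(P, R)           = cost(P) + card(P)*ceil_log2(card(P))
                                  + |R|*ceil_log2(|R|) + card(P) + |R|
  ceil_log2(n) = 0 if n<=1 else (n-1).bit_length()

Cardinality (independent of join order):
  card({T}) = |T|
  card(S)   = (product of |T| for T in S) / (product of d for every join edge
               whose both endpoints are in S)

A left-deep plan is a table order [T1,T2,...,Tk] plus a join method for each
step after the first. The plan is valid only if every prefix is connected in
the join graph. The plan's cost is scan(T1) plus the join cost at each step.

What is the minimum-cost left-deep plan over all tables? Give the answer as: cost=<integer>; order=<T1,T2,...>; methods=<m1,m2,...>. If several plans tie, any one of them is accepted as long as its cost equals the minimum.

Selinger DP (subsets sized 1..n):
  {C}: scan cost=60, card=60
  {B}: scan cost=150, card=150
  {A}: scan cost=40, card=40
  {BC}: card=4500; try (C,hash)→1020, (B,merge)→1830, (C,merge)→1920, (B,hash)→2520, (B,nl_idx)→5040, (B,nl)→9060 …(+1); best=1020 via (C,hash)
  {AC}: card=300; try (A,hash)→600, (A,nl_idx)→720, (C,merge)→740, (A,merge)→760, (C,hash)→800, (C,nl)→2440 …(+1); best=600 via (A,hash)
  {AB}: card=1200; try (A,hash)→780, (B,nl_idx)→1560, (B,merge)→1670, (A,merge)→1780, (A,nl_idx)→2250, (B,hash)→2480 …(+2); best=780 via (A,hash)
  {ABC}: card=4500; try (C,hash)→2700, (B,hash)→3300, (B,merge)→4950, (A,hash)→6000, (B,nl_idx)→7500, (C,merge)→15600 …(+5); best=2700 via (C,hash)

cost=2700; order=B,A,C; methods=hash,hash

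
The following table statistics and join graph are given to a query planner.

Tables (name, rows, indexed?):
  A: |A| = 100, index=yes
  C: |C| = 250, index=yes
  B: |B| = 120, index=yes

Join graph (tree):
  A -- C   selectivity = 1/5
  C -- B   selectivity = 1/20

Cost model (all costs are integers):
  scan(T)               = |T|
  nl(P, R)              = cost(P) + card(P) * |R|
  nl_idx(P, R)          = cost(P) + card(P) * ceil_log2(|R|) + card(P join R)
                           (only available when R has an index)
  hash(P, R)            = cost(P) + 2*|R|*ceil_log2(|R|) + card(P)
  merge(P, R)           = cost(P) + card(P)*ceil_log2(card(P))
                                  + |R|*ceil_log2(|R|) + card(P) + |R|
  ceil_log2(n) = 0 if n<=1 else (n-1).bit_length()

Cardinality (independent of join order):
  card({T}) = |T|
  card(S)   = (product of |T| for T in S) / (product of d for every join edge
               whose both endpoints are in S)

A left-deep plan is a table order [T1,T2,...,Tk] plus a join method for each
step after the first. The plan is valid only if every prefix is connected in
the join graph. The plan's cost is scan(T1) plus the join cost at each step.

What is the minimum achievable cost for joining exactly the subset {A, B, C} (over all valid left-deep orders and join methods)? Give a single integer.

Selinger DP over subsets of {A,B,C}:
  {A}: scan cost=100, card=100
  {C}: scan cost=250, card=250
  {B}: scan cost=120, card=120
  {AC}: card=5000; try (A,hash)→1900, (C,merge)→3150, (A,merge)→3300, (C,hash)→4200, (C,nl_idx)→5900, (A,nl_idx)→7000 …(+2); best=1900 via (A,hash)
  {BC}: card=1500; try (B,hash)→2180, (C,nl_idx)→2580, (C,merge)→3330, (B,merge)→3460, (B,nl_idx)→3500, (C,hash)→4240 …(+2); best=2180 via (B,hash)
  {ABC}: card=30000; try (A,hash)→5080, (B,hash)→8580, (A,merge)→20980, (A,nl_idx)→42680, (B,nl_idx)→66900, (B,merge)→72860 …(+2); best=5080 via (A,hash)

5080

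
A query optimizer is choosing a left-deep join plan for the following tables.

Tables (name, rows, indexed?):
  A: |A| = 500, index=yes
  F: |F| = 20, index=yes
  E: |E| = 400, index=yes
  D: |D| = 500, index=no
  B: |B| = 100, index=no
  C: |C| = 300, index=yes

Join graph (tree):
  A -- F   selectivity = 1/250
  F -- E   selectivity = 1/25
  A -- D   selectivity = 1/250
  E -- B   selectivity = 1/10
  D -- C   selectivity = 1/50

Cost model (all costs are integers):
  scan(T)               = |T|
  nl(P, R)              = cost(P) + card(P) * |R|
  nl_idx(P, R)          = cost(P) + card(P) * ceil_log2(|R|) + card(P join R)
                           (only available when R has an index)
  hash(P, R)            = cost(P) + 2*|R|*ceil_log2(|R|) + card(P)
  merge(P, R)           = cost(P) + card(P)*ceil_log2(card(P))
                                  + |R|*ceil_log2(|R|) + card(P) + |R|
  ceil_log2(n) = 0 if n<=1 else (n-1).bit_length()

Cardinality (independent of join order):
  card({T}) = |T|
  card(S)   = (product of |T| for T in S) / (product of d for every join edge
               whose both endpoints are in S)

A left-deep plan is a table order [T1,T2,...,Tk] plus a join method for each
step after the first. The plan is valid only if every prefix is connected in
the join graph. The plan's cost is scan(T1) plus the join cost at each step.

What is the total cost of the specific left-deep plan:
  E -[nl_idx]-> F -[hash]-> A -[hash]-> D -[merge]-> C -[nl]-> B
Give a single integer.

808040

step 1: scan E: cost=400, card=400
step 2: join F via nl_idx
    card(P join F) = 400*20/(25) = 320
    cost = 400 + 400*5 + 320 = 2720
step 3: join A via hash
    card(P join A) = 320*500/(250) = 640
    cost = 2720 + 2*500*9 + 320 = 12040
step 4: join D via hash
    card(P join D) = 640*500/(250) = 1280
    cost = 12040 + 2*500*9 + 640 = 21680
step 5: join C via merge
    card(P join C) = 1280*300/(50) = 7680
    cost = 21680 + 1280*11 + 300*9 + 1280 + 300 = 40040
step 6: join B via nl
    card(P join B) = 7680*100/(10) = 76800
    cost = 40040 + 7680*100 = 808040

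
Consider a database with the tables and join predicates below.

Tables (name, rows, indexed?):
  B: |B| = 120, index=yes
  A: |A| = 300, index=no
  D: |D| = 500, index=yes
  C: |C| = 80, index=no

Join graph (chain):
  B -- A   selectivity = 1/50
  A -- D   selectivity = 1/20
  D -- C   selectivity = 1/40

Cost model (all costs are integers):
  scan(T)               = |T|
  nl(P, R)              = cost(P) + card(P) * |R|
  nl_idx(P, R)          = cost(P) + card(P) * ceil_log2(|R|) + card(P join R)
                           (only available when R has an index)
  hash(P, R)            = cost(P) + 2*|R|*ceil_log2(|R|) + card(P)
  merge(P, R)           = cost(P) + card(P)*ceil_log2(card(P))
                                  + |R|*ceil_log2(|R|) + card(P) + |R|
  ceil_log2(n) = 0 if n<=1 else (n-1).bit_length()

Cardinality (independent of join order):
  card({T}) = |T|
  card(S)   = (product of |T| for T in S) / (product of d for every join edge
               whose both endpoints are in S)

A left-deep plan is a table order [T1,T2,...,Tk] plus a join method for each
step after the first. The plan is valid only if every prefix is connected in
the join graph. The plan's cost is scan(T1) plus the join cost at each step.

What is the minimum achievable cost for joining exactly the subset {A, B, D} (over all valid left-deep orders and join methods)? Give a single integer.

Selinger DP over subsets of {A,B,D}:
  {B}: scan cost=120, card=120
  {A}: scan cost=300, card=300
  {D}: scan cost=500, card=500
  {AB}: card=720; try (B,hash)→2280, (B,nl_idx)→3120, (A,merge)→4080, (B,merge)→4260, (A,hash)→5640, (A,nl)→36120 …(+1); best=2280 via (B,hash)
  {AD}: card=7500; try (A,hash)→6400, (D,merge)→8300, (A,merge)→8500, (D,hash)→9600, (D,nl_idx)→10500, (D,nl)→150300 …(+1); best=6400 via (A,hash)
  {ABD}: card=18000; try (D,hash)→12000, (D,merge)→15200, (B,hash)→15580, (D,nl_idx)→26760, (B,nl_idx)→76900, (B,merge)→112360 …(+2); best=12000 via (D,hash)

12000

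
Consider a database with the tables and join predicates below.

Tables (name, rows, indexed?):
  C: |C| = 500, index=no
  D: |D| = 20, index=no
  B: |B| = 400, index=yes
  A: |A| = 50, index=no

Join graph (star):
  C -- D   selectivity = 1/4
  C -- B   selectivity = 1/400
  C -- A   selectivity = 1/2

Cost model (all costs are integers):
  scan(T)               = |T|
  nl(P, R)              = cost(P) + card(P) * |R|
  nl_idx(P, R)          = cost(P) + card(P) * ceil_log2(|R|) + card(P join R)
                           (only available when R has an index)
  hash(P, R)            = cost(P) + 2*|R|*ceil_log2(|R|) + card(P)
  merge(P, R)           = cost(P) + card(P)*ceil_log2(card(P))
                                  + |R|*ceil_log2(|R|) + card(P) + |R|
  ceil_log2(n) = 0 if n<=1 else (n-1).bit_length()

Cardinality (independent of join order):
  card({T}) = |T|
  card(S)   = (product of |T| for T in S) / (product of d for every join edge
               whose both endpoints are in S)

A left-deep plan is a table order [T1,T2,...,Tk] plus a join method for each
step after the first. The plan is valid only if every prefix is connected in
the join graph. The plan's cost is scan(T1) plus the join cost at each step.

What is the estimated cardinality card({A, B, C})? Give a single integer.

Tables in S: A(50), B(400), C(500)
Edges inside S: C-B(d=400), C-A(d=2)
numerator = 50 * 400 * 500 = 10000000
denominator = 400 * 2 = 800
card(S) = 10000000 / 800 = 12500

12500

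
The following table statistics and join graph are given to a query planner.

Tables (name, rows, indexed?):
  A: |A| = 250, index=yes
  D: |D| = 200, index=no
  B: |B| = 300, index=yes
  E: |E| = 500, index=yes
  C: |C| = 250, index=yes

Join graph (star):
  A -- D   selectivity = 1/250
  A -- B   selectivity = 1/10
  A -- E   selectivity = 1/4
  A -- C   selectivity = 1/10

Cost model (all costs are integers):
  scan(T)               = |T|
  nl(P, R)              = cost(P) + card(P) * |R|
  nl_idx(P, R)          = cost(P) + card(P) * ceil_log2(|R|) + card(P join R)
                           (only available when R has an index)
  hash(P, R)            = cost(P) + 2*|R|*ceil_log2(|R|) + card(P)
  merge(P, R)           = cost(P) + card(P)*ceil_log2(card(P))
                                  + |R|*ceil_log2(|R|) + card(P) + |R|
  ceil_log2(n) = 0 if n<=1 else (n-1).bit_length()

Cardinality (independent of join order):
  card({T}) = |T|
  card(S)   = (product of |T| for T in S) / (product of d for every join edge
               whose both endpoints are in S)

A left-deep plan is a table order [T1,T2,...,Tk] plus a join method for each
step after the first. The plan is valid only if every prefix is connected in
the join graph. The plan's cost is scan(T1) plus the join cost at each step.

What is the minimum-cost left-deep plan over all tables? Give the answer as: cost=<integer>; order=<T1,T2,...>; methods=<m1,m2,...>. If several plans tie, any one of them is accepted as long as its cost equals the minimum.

cost=175450; order=D,A,C,B,E; methods=nl_idx,merge,hash,hash

Selinger DP (subsets sized 1..n):
  {A}: scan cost=250, card=250
  {D}: scan cost=200, card=200
  {B}: scan cost=300, card=300
  {E}: scan cost=500, card=500
  {C}: scan cost=250, card=250
  {AD}: card=200; try (A,nl_idx)→2000, (D,hash)→3700, (A,merge)→4250, (D,merge)→4300, (A,hash)→4400, (A,nl)→50200 …(+1); best=2000 via (A,nl_idx)
  {AB}: card=7500; try (A,hash)→4600, (B,merge)→5500, (A,merge)→5550, (B,hash)→5900, (B,nl_idx)→10000, (A,nl_idx)→10200 …(+2); best=4600 via (A,hash)
  {AE}: card=31250; try (A,hash)→5000, (E,merge)→7500, (A,merge)→7750, (E,hash)→9500, (E,nl_idx)→33750, (A,nl_idx)→35750 …(+2); best=5000 via (A,hash)
  {AC}: card=6250; try (C,hash)→4500, (A,hash)→4500, (C,merge)→4750, (A,merge)→4750, (C,nl_idx)→8500, (A,nl_idx)→8500 …(+2); best=4500 via (C,hash)
  {ABD}: card=6000; try (B,merge)→6800, (B,hash)→7600, (B,nl_idx)→9800, (D,hash)→15300, (B,nl)→62000, (D,merge)→111400 …(+1); best=6800 via (B,merge)
  {ADE}: card=25000; try (E,merge)→8800, (E,hash)→11200, (E,nl_idx)→28800, (D,hash)→39450, (E,nl)→102000, (D,merge)→506800 …(+1); best=8800 via (E,merge)
  {ACD}: card=5000; try (C,merge)→6050, (C,hash)→6200, (C,nl_idx)→8600, (D,hash)→13950, (C,nl)→52000, (D,merge)→93800 …(+1); best=6050 via (C,merge)
  {ABE}: card=937500; try (E,hash)→21100, (B,hash)→41650, (E,merge)→114600, (B,merge)→508000, (E,nl_idx)→1009600, (B,nl_idx)→1223750 …(+2); best=21100 via (E,hash)
  {ABC}: card=187500; try (C,hash)→16100, (B,hash)→16150, (B,merge)→95000, (C,merge)→111850, (B,nl_idx)→248250, (C,nl_idx)→252100 …(+2); best=16100 via (C,hash)
  {ACE}: card=781250; try (E,hash)→19750, (C,hash)→40250, (E,merge)→97000, (C,merge)→507250, (E,nl_idx)→842000, (C,nl_idx)→1036250 …(+2); best=19750 via (E,hash)
  {ABDE}: card=750000; try (E,hash)→21800, (B,hash)→39200, (E,merge)→95800, (B,merge)→411800, (E,nl_idx)→810800, (D,hash)→961800 …(+5); best=21800 via (E,hash)
  {ABCD}: card=150000; try (B,hash)→16450, (C,hash)→16800, (B,merge)→79050, (C,merge)→93050, (B,nl_idx)→201050, (C,nl_idx)→204800 …(+5); best=16450 via (B,hash)
  {ACDE}: card=625000; try (E,hash)→20050, (C,hash)→37800, (E,merge)→81050, (C,merge)→411050, (E,nl_idx)→676050, (D,hash)→804200 …(+5); best=20050 via (E,hash)
  {ABCE}: card=23437500; try (E,hash)→212600, (B,hash)→806400, (C,hash)→962600, (E,merge)→3583600, (B,merge)→16429000, (C,merge)→19710850 …(+6); best=212600 via (E,hash)
  {ABCDE}: card=18750000; try (E,hash)→175450, (B,hash)→650450, (C,hash)→775800, (E,merge)→2871450, (B,merge)→13148050, (C,merge)→15774050 …(+9); best=175450 via (E,hash)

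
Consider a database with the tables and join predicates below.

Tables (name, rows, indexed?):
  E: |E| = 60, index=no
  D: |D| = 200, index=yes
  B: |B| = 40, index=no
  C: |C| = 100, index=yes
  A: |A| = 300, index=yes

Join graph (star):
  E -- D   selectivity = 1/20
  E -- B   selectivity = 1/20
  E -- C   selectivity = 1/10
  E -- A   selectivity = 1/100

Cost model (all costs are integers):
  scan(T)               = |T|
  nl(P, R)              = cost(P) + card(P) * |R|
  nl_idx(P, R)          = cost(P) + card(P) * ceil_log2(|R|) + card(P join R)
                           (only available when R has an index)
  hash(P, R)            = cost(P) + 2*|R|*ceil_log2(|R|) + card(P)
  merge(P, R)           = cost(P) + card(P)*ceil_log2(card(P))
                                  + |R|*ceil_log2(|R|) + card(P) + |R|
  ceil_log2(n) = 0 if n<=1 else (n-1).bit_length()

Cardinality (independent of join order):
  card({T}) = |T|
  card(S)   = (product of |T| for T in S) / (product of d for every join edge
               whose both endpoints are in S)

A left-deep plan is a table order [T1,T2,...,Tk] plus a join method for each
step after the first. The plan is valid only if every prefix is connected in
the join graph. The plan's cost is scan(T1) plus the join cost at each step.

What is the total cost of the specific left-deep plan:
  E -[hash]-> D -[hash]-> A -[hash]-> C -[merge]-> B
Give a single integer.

300800

step 1: scan E: cost=60, card=60
step 2: join D via hash
    card(P join D) = 60*200/(20) = 600
    cost = 60 + 2*200*8 + 60 = 3320
step 3: join A via hash
    card(P join A) = 600*300/(100) = 1800
    cost = 3320 + 2*300*9 + 600 = 9320
step 4: join C via hash
    card(P join C) = 1800*100/(10) = 18000
    cost = 9320 + 2*100*7 + 1800 = 12520
step 5: join B via merge
    card(P join B) = 18000*40/(20) = 36000
    cost = 12520 + 18000*15 + 40*6 + 18000 + 40 = 300800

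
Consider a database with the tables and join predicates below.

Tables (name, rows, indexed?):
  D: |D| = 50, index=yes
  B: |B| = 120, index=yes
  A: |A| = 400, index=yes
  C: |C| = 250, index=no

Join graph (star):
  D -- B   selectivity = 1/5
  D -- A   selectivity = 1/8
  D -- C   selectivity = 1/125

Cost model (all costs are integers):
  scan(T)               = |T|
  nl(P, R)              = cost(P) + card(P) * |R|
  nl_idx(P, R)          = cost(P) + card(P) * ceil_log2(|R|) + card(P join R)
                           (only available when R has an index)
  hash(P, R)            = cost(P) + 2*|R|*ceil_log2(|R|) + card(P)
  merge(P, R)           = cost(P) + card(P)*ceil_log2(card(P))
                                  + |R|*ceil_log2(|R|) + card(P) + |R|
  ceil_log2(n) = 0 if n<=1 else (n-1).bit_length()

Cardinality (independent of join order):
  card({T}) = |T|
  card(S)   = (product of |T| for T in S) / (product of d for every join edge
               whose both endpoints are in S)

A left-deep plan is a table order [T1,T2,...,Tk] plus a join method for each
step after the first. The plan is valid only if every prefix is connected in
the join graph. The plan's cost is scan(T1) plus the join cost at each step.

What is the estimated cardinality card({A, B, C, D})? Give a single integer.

120000

Tables in S: A(400), B(120), C(250), D(50)
Edges inside S: D-B(d=5), D-A(d=8), D-C(d=125)
numerator = 400 * 120 * 250 * 50 = 600000000
denominator = 5 * 8 * 125 = 5000
card(S) = 600000000 / 5000 = 120000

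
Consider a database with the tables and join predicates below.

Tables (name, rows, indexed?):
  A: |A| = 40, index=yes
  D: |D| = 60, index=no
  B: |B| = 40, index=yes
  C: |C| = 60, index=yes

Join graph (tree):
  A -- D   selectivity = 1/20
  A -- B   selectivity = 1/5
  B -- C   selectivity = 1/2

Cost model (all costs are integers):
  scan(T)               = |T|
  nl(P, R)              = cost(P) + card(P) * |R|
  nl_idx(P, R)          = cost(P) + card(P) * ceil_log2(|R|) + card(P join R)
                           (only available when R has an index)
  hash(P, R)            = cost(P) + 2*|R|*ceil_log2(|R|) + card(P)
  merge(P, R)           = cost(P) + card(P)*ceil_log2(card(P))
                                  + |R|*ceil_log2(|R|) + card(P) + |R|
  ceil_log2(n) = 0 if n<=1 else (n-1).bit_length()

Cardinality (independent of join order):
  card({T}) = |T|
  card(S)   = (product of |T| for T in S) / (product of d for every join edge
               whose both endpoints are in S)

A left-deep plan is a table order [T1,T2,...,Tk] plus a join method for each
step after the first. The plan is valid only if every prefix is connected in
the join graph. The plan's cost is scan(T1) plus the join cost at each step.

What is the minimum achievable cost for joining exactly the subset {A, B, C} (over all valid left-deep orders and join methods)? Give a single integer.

Selinger DP over subsets of {A,B,C}:
  {A}: scan cost=40, card=40
  {B}: scan cost=40, card=40
  {C}: scan cost=60, card=60
  {AB}: card=320; try (B,hash)→560, (A,hash)→560, (B,merge)→600, (B,nl_idx)→600, (A,merge)→600, (A,nl_idx)→600 …(+2); best=560 via (B,hash)
  {BC}: card=1200; try (B,hash)→600, (C,merge)→740, (B,merge)→760, (C,hash)→800, (C,nl_idx)→1480, (B,nl_idx)→1620 …(+2); best=600 via (B,hash)
  {ABC}: card=9600; try (C,hash)→1600, (A,hash)→2280, (C,merge)→4180, (C,nl_idx)→12080, (A,merge)→15280, (A,nl_idx)→17400 …(+2); best=1600 via (C,hash)

1600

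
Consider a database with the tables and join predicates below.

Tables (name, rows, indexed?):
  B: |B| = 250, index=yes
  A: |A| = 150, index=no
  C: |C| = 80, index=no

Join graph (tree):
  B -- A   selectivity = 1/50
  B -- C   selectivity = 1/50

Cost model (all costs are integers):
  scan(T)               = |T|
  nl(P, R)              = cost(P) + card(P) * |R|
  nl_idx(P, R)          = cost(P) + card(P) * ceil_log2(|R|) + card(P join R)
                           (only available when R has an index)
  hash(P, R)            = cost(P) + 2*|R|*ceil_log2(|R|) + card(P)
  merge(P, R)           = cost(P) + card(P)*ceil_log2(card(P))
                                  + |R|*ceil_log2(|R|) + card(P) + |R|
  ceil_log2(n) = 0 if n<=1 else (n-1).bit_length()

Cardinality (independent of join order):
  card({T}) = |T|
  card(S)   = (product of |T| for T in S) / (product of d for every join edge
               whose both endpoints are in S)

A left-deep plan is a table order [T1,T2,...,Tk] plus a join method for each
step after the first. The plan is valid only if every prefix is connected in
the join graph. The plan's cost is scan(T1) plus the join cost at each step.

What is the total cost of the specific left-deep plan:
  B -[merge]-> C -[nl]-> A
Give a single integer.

step 1: scan B: cost=250, card=250
step 2: join C via merge
    card(P join C) = 250*80/(50) = 400
    cost = 250 + 250*8 + 80*7 + 250 + 80 = 3140
step 3: join A via nl
    card(P join A) = 400*150/(50) = 1200
    cost = 3140 + 400*150 = 63140

63140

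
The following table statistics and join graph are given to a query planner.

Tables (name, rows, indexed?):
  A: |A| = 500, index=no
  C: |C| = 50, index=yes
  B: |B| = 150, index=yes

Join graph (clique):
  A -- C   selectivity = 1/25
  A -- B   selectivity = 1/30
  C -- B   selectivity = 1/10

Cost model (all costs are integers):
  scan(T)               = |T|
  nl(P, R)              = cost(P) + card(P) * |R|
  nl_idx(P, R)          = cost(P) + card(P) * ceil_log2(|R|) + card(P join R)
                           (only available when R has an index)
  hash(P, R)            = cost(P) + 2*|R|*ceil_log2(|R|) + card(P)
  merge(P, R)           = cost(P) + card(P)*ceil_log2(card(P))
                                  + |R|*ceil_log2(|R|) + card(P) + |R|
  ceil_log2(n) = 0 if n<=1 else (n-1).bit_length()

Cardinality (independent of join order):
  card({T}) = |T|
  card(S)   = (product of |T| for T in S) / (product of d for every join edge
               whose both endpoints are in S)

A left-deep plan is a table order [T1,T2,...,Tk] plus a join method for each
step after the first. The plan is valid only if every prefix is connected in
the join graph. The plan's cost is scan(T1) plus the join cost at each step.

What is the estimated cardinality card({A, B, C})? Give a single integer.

Tables in S: A(500), B(150), C(50)
Edges inside S: A-C(d=25), A-B(d=30), C-B(d=10)
numerator = 500 * 150 * 50 = 3750000
denominator = 25 * 30 * 10 = 7500
card(S) = 3750000 / 7500 = 500

500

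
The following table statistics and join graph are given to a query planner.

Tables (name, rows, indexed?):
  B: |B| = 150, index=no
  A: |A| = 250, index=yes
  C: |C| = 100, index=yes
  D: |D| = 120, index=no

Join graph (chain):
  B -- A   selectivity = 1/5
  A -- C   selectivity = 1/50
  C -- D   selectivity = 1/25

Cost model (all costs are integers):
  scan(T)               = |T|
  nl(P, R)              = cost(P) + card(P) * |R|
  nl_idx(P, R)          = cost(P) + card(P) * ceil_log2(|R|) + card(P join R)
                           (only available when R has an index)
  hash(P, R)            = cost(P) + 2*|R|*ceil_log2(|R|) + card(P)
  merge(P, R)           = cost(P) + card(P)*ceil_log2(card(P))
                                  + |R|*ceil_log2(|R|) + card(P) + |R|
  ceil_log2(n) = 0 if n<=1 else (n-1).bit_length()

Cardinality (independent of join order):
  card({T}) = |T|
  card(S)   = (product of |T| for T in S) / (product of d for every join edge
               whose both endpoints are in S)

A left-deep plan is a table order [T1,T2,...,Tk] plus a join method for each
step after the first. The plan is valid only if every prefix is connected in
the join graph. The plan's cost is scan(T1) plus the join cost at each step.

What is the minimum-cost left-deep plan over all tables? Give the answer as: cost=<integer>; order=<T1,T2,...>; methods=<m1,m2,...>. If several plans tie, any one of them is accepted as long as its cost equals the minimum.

cost=8380; order=C,A,D,B; methods=nl_idx,hash,hash

Selinger DP (subsets sized 1..n):
  {B}: scan cost=150, card=150
  {A}: scan cost=250, card=250
  {C}: scan cost=100, card=100
  {D}: scan cost=120, card=120
  {AB}: card=7500; try (B,hash)→2900, (A,merge)→3750, (B,merge)→3850, (A,hash)→4300, (A,nl_idx)→8850, (A,nl)→37650 …(+1); best=2900 via (B,hash)
  {AC}: card=500; try (A,nl_idx)→1400, (C,hash)→1900, (C,nl_idx)→2500, (A,merge)→3150, (C,merge)→3300, (A,hash)→4200 …(+2); best=1400 via (A,nl_idx)
  {CD}: card=480; try (C,nl_idx)→1440, (C,hash)→1640, (D,merge)→1860, (D,hash)→1880, (C,merge)→1880, (D,nl)→12100 …(+1); best=1440 via (C,nl_idx)
  {ABC}: card=15000; try (B,hash)→4300, (B,merge)→7750, (C,hash)→11800, (C,nl_idx)→70400, (B,nl)→76400, (C,merge)→108700 …(+1); best=4300 via (B,hash)
  {ACD}: card=2400; try (D,hash)→3580, (A,hash)→5920, (D,merge)→7360, (A,nl_idx)→7680, (A,merge)→8490, (D,nl)→61400 …(+1); best=3580 via (D,hash)
  {ABCD}: card=72000; try (B,hash)→8380, (D,hash)→20980, (B,merge)→36130, (D,merge)→230260, (B,nl)→363580, (D,nl)→1804300; best=8380 via (B,hash)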